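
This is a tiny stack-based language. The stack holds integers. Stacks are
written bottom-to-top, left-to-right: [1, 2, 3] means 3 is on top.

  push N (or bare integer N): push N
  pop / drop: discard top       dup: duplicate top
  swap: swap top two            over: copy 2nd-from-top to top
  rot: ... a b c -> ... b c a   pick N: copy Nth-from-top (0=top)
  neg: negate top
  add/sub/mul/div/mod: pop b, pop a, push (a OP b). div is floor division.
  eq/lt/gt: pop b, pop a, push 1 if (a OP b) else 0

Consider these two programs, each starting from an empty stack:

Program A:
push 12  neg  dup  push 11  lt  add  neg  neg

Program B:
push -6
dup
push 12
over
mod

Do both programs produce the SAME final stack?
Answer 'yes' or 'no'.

Program A trace:
  After 'push 12': [12]
  After 'neg': [-12]
  After 'dup': [-12, -12]
  After 'push 11': [-12, -12, 11]
  After 'lt': [-12, 1]
  After 'add': [-11]
  After 'neg': [11]
  After 'neg': [-11]
Program A final stack: [-11]

Program B trace:
  After 'push -6': [-6]
  After 'dup': [-6, -6]
  After 'push 12': [-6, -6, 12]
  After 'over': [-6, -6, 12, -6]
  After 'mod': [-6, -6, 0]
Program B final stack: [-6, -6, 0]
Same: no

Answer: no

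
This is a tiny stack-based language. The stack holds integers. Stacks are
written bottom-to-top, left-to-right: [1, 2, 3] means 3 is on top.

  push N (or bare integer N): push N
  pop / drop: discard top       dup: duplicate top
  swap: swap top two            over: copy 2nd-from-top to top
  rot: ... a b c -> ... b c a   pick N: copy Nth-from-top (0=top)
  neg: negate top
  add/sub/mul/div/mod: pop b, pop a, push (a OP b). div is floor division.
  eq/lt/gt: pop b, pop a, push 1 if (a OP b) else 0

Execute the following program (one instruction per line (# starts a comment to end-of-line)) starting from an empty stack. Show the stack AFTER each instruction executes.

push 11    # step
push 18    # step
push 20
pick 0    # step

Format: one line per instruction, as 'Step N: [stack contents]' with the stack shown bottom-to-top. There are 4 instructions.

Step 1: [11]
Step 2: [11, 18]
Step 3: [11, 18, 20]
Step 4: [11, 18, 20, 20]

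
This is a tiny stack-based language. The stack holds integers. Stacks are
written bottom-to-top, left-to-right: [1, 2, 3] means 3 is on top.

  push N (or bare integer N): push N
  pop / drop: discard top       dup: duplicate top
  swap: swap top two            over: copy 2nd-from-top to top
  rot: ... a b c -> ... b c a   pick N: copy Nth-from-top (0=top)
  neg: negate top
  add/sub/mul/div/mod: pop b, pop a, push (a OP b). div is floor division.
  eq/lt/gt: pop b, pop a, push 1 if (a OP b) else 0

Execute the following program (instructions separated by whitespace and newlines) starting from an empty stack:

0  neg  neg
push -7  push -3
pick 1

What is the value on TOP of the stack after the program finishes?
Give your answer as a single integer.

After 'push 0': [0]
After 'neg': [0]
After 'neg': [0]
After 'push -7': [0, -7]
After 'push -3': [0, -7, -3]
After 'pick 1': [0, -7, -3, -7]

Answer: -7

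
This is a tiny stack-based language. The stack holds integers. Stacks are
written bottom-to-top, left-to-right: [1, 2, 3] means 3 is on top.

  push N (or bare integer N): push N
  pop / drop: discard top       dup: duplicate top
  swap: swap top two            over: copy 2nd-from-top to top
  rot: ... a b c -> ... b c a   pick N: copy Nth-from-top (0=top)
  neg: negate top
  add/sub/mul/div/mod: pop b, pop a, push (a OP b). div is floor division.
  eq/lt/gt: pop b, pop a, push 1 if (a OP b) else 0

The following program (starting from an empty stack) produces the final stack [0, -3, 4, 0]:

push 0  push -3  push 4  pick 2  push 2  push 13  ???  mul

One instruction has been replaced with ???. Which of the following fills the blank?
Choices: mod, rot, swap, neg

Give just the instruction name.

Stack before ???: [0, -3, 4, 0, 2, 13]
Stack after ???:  [0, -3, 4, 0, 2]
Checking each choice:
  mod: MATCH
  rot: produces [0, -3, 4, 2, 0]
  swap: produces [0, -3, 4, 0, 26]
  neg: produces [0, -3, 4, 0, -26]


Answer: mod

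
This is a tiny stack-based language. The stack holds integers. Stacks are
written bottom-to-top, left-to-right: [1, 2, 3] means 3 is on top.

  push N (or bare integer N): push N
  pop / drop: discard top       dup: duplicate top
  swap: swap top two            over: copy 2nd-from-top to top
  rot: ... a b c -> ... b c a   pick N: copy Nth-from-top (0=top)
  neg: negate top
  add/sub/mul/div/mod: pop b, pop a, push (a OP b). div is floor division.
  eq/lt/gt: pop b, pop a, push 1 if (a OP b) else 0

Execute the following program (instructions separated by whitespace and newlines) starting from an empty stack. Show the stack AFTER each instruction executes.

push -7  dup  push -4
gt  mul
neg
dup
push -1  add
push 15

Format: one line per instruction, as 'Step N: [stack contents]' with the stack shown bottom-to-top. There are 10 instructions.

Step 1: [-7]
Step 2: [-7, -7]
Step 3: [-7, -7, -4]
Step 4: [-7, 0]
Step 5: [0]
Step 6: [0]
Step 7: [0, 0]
Step 8: [0, 0, -1]
Step 9: [0, -1]
Step 10: [0, -1, 15]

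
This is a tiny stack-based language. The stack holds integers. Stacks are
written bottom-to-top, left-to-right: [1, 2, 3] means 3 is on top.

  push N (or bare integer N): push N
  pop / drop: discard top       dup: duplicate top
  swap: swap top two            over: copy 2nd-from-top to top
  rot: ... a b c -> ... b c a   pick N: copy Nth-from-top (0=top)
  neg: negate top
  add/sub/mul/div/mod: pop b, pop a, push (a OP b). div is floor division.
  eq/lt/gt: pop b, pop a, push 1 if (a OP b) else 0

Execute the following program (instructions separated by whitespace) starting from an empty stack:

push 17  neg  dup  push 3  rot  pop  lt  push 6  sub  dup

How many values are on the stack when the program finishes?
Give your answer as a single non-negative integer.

Answer: 2

Derivation:
After 'push 17': stack = [17] (depth 1)
After 'neg': stack = [-17] (depth 1)
After 'dup': stack = [-17, -17] (depth 2)
After 'push 3': stack = [-17, -17, 3] (depth 3)
After 'rot': stack = [-17, 3, -17] (depth 3)
After 'pop': stack = [-17, 3] (depth 2)
After 'lt': stack = [1] (depth 1)
After 'push 6': stack = [1, 6] (depth 2)
After 'sub': stack = [-5] (depth 1)
After 'dup': stack = [-5, -5] (depth 2)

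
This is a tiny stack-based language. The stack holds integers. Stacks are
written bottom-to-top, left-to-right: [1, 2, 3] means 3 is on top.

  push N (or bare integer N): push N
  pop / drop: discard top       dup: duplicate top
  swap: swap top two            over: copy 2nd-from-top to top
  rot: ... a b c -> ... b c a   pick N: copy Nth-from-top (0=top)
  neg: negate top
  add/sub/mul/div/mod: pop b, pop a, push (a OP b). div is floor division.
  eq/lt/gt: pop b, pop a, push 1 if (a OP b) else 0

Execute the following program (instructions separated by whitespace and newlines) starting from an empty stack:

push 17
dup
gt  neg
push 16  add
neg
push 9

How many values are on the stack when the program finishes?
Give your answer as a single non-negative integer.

Answer: 2

Derivation:
After 'push 17': stack = [17] (depth 1)
After 'dup': stack = [17, 17] (depth 2)
After 'gt': stack = [0] (depth 1)
After 'neg': stack = [0] (depth 1)
After 'push 16': stack = [0, 16] (depth 2)
After 'add': stack = [16] (depth 1)
After 'neg': stack = [-16] (depth 1)
After 'push 9': stack = [-16, 9] (depth 2)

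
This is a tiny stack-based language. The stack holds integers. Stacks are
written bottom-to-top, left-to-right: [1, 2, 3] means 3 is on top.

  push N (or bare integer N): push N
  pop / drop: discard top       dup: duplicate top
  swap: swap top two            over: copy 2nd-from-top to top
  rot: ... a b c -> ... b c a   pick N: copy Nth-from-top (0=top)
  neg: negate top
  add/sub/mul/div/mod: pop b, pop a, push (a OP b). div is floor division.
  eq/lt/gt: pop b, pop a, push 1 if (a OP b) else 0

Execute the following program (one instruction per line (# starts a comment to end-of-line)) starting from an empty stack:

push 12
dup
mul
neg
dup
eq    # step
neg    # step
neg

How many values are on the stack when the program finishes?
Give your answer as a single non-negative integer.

After 'push 12': stack = [12] (depth 1)
After 'dup': stack = [12, 12] (depth 2)
After 'mul': stack = [144] (depth 1)
After 'neg': stack = [-144] (depth 1)
After 'dup': stack = [-144, -144] (depth 2)
After 'eq': stack = [1] (depth 1)
After 'neg': stack = [-1] (depth 1)
After 'neg': stack = [1] (depth 1)

Answer: 1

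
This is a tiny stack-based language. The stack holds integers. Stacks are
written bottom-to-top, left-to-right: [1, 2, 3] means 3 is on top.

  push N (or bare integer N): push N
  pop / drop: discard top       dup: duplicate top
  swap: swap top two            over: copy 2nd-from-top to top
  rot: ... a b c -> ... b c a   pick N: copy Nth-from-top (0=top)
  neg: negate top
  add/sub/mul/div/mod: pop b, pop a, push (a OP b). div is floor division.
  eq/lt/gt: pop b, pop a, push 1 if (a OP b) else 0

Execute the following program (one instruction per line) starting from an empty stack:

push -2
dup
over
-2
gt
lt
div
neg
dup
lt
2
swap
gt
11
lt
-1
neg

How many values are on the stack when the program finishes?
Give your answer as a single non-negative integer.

Answer: 2

Derivation:
After 'push -2': stack = [-2] (depth 1)
After 'dup': stack = [-2, -2] (depth 2)
After 'over': stack = [-2, -2, -2] (depth 3)
After 'push -2': stack = [-2, -2, -2, -2] (depth 4)
After 'gt': stack = [-2, -2, 0] (depth 3)
After 'lt': stack = [-2, 1] (depth 2)
After 'div': stack = [-2] (depth 1)
After 'neg': stack = [2] (depth 1)
After 'dup': stack = [2, 2] (depth 2)
After 'lt': stack = [0] (depth 1)
After 'push 2': stack = [0, 2] (depth 2)
After 'swap': stack = [2, 0] (depth 2)
After 'gt': stack = [1] (depth 1)
After 'push 11': stack = [1, 11] (depth 2)
After 'lt': stack = [1] (depth 1)
After 'push -1': stack = [1, -1] (depth 2)
After 'neg': stack = [1, 1] (depth 2)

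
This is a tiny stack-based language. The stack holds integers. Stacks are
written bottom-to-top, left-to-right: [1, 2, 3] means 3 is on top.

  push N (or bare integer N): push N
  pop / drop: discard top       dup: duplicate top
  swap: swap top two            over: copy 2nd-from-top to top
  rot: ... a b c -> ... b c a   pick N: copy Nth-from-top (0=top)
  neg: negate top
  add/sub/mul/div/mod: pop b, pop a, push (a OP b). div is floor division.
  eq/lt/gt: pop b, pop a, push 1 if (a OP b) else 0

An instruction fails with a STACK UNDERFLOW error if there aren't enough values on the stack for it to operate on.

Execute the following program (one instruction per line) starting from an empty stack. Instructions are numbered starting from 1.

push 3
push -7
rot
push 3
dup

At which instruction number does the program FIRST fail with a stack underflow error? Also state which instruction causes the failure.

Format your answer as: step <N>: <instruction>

Answer: step 3: rot

Derivation:
Step 1 ('push 3'): stack = [3], depth = 1
Step 2 ('push -7'): stack = [3, -7], depth = 2
Step 3 ('rot'): needs 3 value(s) but depth is 2 — STACK UNDERFLOW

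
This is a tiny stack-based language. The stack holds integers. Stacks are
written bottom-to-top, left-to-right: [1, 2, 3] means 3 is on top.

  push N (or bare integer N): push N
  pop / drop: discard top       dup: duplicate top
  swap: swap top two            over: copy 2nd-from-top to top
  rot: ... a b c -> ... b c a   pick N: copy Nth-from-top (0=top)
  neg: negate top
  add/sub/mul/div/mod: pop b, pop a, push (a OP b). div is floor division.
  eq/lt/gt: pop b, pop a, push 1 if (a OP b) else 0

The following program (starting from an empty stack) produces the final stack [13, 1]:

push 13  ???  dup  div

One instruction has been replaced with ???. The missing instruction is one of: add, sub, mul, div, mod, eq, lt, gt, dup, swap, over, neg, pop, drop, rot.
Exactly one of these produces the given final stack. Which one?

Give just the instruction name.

Stack before ???: [13]
Stack after ???:  [13, 13]
The instruction that transforms [13] -> [13, 13] is: dup

Answer: dup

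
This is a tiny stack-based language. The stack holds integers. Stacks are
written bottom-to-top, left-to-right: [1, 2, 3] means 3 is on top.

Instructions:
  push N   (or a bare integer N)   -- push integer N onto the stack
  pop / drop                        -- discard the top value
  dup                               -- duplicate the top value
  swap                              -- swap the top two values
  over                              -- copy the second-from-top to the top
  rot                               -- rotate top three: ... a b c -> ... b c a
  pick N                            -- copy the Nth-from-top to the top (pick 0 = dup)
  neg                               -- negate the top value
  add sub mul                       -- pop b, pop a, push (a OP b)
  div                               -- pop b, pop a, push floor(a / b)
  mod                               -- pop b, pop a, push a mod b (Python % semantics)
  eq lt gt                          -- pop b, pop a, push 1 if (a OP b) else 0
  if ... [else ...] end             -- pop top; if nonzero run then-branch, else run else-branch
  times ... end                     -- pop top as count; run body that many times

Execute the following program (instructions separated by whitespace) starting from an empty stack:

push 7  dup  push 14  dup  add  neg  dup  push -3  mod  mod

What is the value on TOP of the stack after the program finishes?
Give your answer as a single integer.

After 'push 7': [7]
After 'dup': [7, 7]
After 'push 14': [7, 7, 14]
After 'dup': [7, 7, 14, 14]
After 'add': [7, 7, 28]
After 'neg': [7, 7, -28]
After 'dup': [7, 7, -28, -28]
After 'push -3': [7, 7, -28, -28, -3]
After 'mod': [7, 7, -28, -1]
After 'mod': [7, 7, 0]

Answer: 0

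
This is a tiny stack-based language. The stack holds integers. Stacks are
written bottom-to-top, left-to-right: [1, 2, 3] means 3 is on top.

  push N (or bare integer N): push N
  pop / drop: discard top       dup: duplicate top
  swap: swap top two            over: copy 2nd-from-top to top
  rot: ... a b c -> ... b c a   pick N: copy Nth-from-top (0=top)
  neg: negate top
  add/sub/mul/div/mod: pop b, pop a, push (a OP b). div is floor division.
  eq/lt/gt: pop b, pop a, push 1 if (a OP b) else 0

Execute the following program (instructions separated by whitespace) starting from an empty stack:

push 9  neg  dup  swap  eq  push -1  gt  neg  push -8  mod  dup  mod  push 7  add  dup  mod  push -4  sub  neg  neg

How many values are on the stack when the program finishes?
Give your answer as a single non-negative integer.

Answer: 1

Derivation:
After 'push 9': stack = [9] (depth 1)
After 'neg': stack = [-9] (depth 1)
After 'dup': stack = [-9, -9] (depth 2)
After 'swap': stack = [-9, -9] (depth 2)
After 'eq': stack = [1] (depth 1)
After 'push -1': stack = [1, -1] (depth 2)
After 'gt': stack = [1] (depth 1)
After 'neg': stack = [-1] (depth 1)
After 'push -8': stack = [-1, -8] (depth 2)
After 'mod': stack = [-1] (depth 1)
After 'dup': stack = [-1, -1] (depth 2)
After 'mod': stack = [0] (depth 1)
After 'push 7': stack = [0, 7] (depth 2)
After 'add': stack = [7] (depth 1)
After 'dup': stack = [7, 7] (depth 2)
After 'mod': stack = [0] (depth 1)
After 'push -4': stack = [0, -4] (depth 2)
After 'sub': stack = [4] (depth 1)
After 'neg': stack = [-4] (depth 1)
After 'neg': stack = [4] (depth 1)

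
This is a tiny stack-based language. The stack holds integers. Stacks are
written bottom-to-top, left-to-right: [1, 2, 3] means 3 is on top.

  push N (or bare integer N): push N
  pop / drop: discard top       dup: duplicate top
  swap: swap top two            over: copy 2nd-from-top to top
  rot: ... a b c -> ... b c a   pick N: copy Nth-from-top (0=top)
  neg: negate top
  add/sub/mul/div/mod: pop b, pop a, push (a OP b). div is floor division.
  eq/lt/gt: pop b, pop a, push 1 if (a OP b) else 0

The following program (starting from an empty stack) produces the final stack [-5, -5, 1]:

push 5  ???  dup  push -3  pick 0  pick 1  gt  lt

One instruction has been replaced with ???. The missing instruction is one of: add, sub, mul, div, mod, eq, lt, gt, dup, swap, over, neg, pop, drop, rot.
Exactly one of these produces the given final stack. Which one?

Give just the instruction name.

Answer: neg

Derivation:
Stack before ???: [5]
Stack after ???:  [-5]
The instruction that transforms [5] -> [-5] is: neg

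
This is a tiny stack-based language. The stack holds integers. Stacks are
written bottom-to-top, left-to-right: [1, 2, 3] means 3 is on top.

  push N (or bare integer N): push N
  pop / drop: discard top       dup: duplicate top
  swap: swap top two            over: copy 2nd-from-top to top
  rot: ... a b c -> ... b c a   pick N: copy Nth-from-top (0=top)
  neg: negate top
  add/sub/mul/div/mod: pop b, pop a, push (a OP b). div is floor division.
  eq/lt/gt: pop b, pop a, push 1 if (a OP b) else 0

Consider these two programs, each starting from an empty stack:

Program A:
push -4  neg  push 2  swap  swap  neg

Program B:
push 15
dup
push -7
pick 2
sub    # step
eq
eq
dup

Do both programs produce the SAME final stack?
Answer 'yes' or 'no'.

Answer: no

Derivation:
Program A trace:
  After 'push -4': [-4]
  After 'neg': [4]
  After 'push 2': [4, 2]
  After 'swap': [2, 4]
  After 'swap': [4, 2]
  After 'neg': [4, -2]
Program A final stack: [4, -2]

Program B trace:
  After 'push 15': [15]
  After 'dup': [15, 15]
  After 'push -7': [15, 15, -7]
  After 'pick 2': [15, 15, -7, 15]
  After 'sub': [15, 15, -22]
  After 'eq': [15, 0]
  After 'eq': [0]
  After 'dup': [0, 0]
Program B final stack: [0, 0]
Same: no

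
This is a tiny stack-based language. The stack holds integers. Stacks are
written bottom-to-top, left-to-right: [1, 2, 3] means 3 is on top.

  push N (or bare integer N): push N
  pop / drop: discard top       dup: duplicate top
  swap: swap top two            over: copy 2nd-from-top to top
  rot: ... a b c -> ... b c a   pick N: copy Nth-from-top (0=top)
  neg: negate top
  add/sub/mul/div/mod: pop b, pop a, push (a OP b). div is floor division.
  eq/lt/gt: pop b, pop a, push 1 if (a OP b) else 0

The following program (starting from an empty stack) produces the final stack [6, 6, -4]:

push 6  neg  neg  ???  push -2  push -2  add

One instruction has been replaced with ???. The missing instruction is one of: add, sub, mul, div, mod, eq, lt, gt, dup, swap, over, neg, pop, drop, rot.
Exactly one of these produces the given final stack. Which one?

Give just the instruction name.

Stack before ???: [6]
Stack after ???:  [6, 6]
The instruction that transforms [6] -> [6, 6] is: dup

Answer: dup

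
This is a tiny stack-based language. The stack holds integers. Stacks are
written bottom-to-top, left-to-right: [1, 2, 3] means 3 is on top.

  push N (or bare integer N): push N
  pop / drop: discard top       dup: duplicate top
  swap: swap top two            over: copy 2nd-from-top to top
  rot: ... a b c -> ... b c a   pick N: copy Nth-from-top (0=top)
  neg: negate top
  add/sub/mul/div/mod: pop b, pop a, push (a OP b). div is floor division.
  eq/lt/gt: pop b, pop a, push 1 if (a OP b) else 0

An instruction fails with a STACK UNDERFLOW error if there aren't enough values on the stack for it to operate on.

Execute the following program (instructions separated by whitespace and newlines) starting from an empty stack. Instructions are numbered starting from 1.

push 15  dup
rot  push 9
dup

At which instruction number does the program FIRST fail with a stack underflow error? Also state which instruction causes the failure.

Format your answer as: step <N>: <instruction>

Answer: step 3: rot

Derivation:
Step 1 ('push 15'): stack = [15], depth = 1
Step 2 ('dup'): stack = [15, 15], depth = 2
Step 3 ('rot'): needs 3 value(s) but depth is 2 — STACK UNDERFLOW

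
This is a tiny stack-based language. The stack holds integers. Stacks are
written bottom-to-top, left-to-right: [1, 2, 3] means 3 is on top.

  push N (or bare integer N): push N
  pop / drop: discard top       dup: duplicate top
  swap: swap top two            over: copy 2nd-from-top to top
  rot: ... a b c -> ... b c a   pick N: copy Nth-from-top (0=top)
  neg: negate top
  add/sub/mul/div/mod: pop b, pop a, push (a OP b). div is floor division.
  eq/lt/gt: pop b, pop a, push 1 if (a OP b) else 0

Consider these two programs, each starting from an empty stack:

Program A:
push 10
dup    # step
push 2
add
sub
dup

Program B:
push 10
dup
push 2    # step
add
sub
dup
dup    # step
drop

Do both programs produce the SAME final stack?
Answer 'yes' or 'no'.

Program A trace:
  After 'push 10': [10]
  After 'dup': [10, 10]
  After 'push 2': [10, 10, 2]
  After 'add': [10, 12]
  After 'sub': [-2]
  After 'dup': [-2, -2]
Program A final stack: [-2, -2]

Program B trace:
  After 'push 10': [10]
  After 'dup': [10, 10]
  After 'push 2': [10, 10, 2]
  After 'add': [10, 12]
  After 'sub': [-2]
  After 'dup': [-2, -2]
  After 'dup': [-2, -2, -2]
  After 'drop': [-2, -2]
Program B final stack: [-2, -2]
Same: yes

Answer: yes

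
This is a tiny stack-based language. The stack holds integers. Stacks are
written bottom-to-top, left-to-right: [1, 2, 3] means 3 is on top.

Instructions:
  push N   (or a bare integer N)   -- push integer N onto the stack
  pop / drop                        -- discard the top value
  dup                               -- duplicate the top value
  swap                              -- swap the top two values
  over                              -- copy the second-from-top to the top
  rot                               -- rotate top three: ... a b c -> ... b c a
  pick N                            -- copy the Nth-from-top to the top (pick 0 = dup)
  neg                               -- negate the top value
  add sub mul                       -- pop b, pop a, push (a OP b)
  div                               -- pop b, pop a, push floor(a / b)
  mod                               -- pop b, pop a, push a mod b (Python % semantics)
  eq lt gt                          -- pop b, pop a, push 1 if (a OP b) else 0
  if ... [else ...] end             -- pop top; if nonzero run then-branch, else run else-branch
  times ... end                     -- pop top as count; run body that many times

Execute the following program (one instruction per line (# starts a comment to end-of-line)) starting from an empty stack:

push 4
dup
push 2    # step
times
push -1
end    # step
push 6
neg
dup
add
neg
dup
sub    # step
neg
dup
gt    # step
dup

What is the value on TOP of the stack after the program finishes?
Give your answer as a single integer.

Answer: 0

Derivation:
After 'push 4': [4]
After 'dup': [4, 4]
After 'push 2': [4, 4, 2]
After 'times': [4, 4]
After 'push -1': [4, 4, -1]
After 'push -1': [4, 4, -1, -1]
After 'push 6': [4, 4, -1, -1, 6]
After 'neg': [4, 4, -1, -1, -6]
After 'dup': [4, 4, -1, -1, -6, -6]
After 'add': [4, 4, -1, -1, -12]
After 'neg': [4, 4, -1, -1, 12]
After 'dup': [4, 4, -1, -1, 12, 12]
After 'sub': [4, 4, -1, -1, 0]
After 'neg': [4, 4, -1, -1, 0]
After 'dup': [4, 4, -1, -1, 0, 0]
After 'gt': [4, 4, -1, -1, 0]
After 'dup': [4, 4, -1, -1, 0, 0]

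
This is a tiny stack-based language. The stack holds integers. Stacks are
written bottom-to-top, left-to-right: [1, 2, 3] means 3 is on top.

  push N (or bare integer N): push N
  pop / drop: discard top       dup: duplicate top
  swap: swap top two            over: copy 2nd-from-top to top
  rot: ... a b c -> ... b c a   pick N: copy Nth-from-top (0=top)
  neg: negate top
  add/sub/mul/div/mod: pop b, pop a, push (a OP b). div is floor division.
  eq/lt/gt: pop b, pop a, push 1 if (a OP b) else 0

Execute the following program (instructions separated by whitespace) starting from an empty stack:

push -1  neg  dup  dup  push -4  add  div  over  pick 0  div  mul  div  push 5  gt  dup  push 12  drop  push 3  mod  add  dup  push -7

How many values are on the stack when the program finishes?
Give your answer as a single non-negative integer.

Answer: 3

Derivation:
After 'push -1': stack = [-1] (depth 1)
After 'neg': stack = [1] (depth 1)
After 'dup': stack = [1, 1] (depth 2)
After 'dup': stack = [1, 1, 1] (depth 3)
After 'push -4': stack = [1, 1, 1, -4] (depth 4)
After 'add': stack = [1, 1, -3] (depth 3)
After 'div': stack = [1, -1] (depth 2)
After 'over': stack = [1, -1, 1] (depth 3)
After 'pick 0': stack = [1, -1, 1, 1] (depth 4)
After 'div': stack = [1, -1, 1] (depth 3)
  ...
After 'push 5': stack = [-1, 5] (depth 2)
After 'gt': stack = [0] (depth 1)
After 'dup': stack = [0, 0] (depth 2)
After 'push 12': stack = [0, 0, 12] (depth 3)
After 'drop': stack = [0, 0] (depth 2)
After 'push 3': stack = [0, 0, 3] (depth 3)
After 'mod': stack = [0, 0] (depth 2)
After 'add': stack = [0] (depth 1)
After 'dup': stack = [0, 0] (depth 2)
After 'push -7': stack = [0, 0, -7] (depth 3)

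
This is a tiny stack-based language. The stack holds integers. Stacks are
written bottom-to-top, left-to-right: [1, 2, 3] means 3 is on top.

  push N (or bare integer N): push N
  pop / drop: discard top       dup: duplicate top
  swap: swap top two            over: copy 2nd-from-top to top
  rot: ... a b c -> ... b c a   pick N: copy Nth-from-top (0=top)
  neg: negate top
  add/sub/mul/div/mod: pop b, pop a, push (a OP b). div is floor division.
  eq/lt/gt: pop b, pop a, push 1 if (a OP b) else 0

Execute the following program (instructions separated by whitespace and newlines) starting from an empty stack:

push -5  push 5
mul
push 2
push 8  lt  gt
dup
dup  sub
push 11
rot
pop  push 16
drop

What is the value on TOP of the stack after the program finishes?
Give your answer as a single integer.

After 'push -5': [-5]
After 'push 5': [-5, 5]
After 'mul': [-25]
After 'push 2': [-25, 2]
After 'push 8': [-25, 2, 8]
After 'lt': [-25, 1]
After 'gt': [0]
After 'dup': [0, 0]
After 'dup': [0, 0, 0]
After 'sub': [0, 0]
After 'push 11': [0, 0, 11]
After 'rot': [0, 11, 0]
After 'pop': [0, 11]
After 'push 16': [0, 11, 16]
After 'drop': [0, 11]

Answer: 11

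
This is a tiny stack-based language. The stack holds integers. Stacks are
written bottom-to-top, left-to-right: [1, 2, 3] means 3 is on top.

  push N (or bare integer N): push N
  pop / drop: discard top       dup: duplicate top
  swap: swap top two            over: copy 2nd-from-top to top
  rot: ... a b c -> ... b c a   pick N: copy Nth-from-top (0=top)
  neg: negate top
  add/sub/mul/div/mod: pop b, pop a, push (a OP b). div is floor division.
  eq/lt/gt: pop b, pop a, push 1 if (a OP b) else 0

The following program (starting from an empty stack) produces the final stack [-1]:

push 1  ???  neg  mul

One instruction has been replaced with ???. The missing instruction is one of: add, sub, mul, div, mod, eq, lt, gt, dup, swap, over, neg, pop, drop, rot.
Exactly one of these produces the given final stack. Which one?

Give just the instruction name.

Answer: dup

Derivation:
Stack before ???: [1]
Stack after ???:  [1, 1]
The instruction that transforms [1] -> [1, 1] is: dup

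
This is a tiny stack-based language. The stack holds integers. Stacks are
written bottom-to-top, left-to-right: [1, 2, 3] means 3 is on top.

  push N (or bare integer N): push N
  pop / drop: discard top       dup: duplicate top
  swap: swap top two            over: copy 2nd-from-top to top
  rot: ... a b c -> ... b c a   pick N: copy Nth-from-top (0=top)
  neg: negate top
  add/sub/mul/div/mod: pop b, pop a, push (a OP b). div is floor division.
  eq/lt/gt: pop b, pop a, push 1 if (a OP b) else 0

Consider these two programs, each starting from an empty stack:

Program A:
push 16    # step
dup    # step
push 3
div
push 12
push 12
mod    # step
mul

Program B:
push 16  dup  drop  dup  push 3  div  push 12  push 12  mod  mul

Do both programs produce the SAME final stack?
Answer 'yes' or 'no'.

Answer: yes

Derivation:
Program A trace:
  After 'push 16': [16]
  After 'dup': [16, 16]
  After 'push 3': [16, 16, 3]
  After 'div': [16, 5]
  After 'push 12': [16, 5, 12]
  After 'push 12': [16, 5, 12, 12]
  After 'mod': [16, 5, 0]
  After 'mul': [16, 0]
Program A final stack: [16, 0]

Program B trace:
  After 'push 16': [16]
  After 'dup': [16, 16]
  After 'drop': [16]
  After 'dup': [16, 16]
  After 'push 3': [16, 16, 3]
  After 'div': [16, 5]
  After 'push 12': [16, 5, 12]
  After 'push 12': [16, 5, 12, 12]
  After 'mod': [16, 5, 0]
  After 'mul': [16, 0]
Program B final stack: [16, 0]
Same: yes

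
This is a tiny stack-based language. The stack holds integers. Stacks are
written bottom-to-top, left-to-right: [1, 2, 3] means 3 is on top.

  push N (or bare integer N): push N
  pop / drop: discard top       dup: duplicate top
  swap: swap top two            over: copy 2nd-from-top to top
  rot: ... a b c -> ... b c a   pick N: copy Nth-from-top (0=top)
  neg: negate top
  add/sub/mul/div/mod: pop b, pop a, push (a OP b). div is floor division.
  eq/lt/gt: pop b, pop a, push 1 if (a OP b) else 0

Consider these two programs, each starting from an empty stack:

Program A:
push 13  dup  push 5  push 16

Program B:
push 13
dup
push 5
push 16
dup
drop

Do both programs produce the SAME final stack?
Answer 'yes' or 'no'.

Answer: yes

Derivation:
Program A trace:
  After 'push 13': [13]
  After 'dup': [13, 13]
  After 'push 5': [13, 13, 5]
  After 'push 16': [13, 13, 5, 16]
Program A final stack: [13, 13, 5, 16]

Program B trace:
  After 'push 13': [13]
  After 'dup': [13, 13]
  After 'push 5': [13, 13, 5]
  After 'push 16': [13, 13, 5, 16]
  After 'dup': [13, 13, 5, 16, 16]
  After 'drop': [13, 13, 5, 16]
Program B final stack: [13, 13, 5, 16]
Same: yes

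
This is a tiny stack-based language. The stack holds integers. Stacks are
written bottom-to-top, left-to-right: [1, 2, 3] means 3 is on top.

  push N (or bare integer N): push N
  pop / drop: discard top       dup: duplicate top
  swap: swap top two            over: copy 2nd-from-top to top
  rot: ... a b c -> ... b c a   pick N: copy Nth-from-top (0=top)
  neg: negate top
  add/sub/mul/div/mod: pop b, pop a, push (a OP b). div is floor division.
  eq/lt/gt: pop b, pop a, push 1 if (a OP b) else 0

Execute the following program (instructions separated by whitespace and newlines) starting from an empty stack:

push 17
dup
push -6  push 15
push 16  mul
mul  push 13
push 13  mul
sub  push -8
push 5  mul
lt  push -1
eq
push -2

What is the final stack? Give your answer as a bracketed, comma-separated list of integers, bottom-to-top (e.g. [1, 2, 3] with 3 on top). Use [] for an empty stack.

After 'push 17': [17]
After 'dup': [17, 17]
After 'push -6': [17, 17, -6]
After 'push 15': [17, 17, -6, 15]
After 'push 16': [17, 17, -6, 15, 16]
After 'mul': [17, 17, -6, 240]
After 'mul': [17, 17, -1440]
After 'push 13': [17, 17, -1440, 13]
After 'push 13': [17, 17, -1440, 13, 13]
After 'mul': [17, 17, -1440, 169]
After 'sub': [17, 17, -1609]
After 'push -8': [17, 17, -1609, -8]
After 'push 5': [17, 17, -1609, -8, 5]
After 'mul': [17, 17, -1609, -40]
After 'lt': [17, 17, 1]
After 'push -1': [17, 17, 1, -1]
After 'eq': [17, 17, 0]
After 'push -2': [17, 17, 0, -2]

Answer: [17, 17, 0, -2]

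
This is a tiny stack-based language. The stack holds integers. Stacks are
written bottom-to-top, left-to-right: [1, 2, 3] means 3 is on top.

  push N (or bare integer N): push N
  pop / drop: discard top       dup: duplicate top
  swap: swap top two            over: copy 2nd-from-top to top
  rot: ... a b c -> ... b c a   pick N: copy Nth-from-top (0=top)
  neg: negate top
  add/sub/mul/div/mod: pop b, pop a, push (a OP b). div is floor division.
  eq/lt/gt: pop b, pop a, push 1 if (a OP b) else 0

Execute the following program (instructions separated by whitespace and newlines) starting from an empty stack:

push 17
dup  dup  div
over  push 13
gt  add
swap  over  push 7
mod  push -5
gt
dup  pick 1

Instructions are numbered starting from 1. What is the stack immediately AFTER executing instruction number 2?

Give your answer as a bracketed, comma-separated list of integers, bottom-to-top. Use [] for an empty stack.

Answer: [17, 17]

Derivation:
Step 1 ('push 17'): [17]
Step 2 ('dup'): [17, 17]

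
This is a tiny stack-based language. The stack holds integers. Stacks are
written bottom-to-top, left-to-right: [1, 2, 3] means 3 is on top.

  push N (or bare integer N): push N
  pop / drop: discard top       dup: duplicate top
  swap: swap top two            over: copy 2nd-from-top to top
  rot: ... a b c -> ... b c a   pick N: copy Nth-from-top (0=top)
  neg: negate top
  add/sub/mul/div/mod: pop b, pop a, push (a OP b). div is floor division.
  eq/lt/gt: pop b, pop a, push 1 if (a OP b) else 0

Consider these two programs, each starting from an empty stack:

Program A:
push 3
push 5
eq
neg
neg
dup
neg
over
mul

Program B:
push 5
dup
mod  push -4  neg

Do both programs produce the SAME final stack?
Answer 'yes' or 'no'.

Program A trace:
  After 'push 3': [3]
  After 'push 5': [3, 5]
  After 'eq': [0]
  After 'neg': [0]
  After 'neg': [0]
  After 'dup': [0, 0]
  After 'neg': [0, 0]
  After 'over': [0, 0, 0]
  After 'mul': [0, 0]
Program A final stack: [0, 0]

Program B trace:
  After 'push 5': [5]
  After 'dup': [5, 5]
  After 'mod': [0]
  After 'push -4': [0, -4]
  After 'neg': [0, 4]
Program B final stack: [0, 4]
Same: no

Answer: no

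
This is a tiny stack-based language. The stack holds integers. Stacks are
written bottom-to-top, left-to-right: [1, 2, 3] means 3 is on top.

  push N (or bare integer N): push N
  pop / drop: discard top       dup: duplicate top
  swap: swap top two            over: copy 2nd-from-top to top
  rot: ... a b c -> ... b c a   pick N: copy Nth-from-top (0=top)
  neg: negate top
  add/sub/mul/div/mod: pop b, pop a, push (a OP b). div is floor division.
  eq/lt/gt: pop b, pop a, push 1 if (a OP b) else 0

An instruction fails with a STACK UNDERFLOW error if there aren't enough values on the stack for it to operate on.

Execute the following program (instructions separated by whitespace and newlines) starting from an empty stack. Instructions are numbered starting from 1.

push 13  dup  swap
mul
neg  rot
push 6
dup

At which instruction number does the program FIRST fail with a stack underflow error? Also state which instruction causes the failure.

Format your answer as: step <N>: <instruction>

Answer: step 6: rot

Derivation:
Step 1 ('push 13'): stack = [13], depth = 1
Step 2 ('dup'): stack = [13, 13], depth = 2
Step 3 ('swap'): stack = [13, 13], depth = 2
Step 4 ('mul'): stack = [169], depth = 1
Step 5 ('neg'): stack = [-169], depth = 1
Step 6 ('rot'): needs 3 value(s) but depth is 1 — STACK UNDERFLOW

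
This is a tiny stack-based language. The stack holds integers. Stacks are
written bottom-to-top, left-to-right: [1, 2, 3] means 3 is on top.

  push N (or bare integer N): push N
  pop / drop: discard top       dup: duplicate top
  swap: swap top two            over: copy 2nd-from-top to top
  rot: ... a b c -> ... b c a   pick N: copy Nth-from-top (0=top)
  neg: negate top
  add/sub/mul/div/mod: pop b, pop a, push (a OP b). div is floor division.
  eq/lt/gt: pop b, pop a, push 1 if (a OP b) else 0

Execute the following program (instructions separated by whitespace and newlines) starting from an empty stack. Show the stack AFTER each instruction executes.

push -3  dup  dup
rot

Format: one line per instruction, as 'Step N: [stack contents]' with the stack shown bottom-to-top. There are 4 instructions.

Step 1: [-3]
Step 2: [-3, -3]
Step 3: [-3, -3, -3]
Step 4: [-3, -3, -3]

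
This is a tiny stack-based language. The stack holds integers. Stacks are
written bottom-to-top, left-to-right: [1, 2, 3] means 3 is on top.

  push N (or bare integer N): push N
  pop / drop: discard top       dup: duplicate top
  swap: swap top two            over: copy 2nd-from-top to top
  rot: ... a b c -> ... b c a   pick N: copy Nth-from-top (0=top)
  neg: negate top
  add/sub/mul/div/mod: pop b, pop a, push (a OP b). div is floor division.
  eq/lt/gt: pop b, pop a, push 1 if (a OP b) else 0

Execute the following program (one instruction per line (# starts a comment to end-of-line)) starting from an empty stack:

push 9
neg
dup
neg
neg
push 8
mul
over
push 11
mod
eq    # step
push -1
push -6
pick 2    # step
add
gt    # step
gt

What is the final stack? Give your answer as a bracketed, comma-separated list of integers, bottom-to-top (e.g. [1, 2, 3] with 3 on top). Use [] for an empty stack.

Answer: [-9, 0]

Derivation:
After 'push 9': [9]
After 'neg': [-9]
After 'dup': [-9, -9]
After 'neg': [-9, 9]
After 'neg': [-9, -9]
After 'push 8': [-9, -9, 8]
After 'mul': [-9, -72]
After 'over': [-9, -72, -9]
After 'push 11': [-9, -72, -9, 11]
After 'mod': [-9, -72, 2]
After 'eq': [-9, 0]
After 'push -1': [-9, 0, -1]
After 'push -6': [-9, 0, -1, -6]
After 'pick 2': [-9, 0, -1, -6, 0]
After 'add': [-9, 0, -1, -6]
After 'gt': [-9, 0, 1]
After 'gt': [-9, 0]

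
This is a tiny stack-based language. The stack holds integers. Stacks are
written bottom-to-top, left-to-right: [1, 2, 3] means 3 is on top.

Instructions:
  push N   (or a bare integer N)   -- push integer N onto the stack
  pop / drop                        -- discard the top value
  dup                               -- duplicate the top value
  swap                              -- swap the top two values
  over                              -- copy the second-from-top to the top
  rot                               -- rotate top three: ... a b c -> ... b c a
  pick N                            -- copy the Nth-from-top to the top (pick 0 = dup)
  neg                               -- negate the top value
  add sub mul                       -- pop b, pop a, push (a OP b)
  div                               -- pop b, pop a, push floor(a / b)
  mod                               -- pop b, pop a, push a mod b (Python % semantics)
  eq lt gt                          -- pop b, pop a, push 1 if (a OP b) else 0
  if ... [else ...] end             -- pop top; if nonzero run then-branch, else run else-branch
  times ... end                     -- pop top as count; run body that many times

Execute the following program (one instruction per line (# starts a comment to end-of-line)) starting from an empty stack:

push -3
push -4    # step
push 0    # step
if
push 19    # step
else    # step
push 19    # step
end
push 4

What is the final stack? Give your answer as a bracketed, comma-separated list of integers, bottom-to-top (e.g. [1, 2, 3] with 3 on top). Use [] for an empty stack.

Answer: [-3, -4, 19, 4]

Derivation:
After 'push -3': [-3]
After 'push -4': [-3, -4]
After 'push 0': [-3, -4, 0]
After 'if': [-3, -4]
After 'push 19': [-3, -4, 19]
After 'push 4': [-3, -4, 19, 4]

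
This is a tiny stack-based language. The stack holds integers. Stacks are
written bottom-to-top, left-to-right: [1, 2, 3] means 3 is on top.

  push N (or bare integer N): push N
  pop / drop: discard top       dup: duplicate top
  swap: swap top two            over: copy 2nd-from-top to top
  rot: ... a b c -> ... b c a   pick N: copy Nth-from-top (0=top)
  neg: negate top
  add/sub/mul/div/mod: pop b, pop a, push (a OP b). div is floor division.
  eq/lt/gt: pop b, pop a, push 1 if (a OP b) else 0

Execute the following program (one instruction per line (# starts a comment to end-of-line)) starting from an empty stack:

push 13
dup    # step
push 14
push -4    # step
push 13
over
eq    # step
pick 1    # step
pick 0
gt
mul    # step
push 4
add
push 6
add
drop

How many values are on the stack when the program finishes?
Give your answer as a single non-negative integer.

Answer: 4

Derivation:
After 'push 13': stack = [13] (depth 1)
After 'dup': stack = [13, 13] (depth 2)
After 'push 14': stack = [13, 13, 14] (depth 3)
After 'push -4': stack = [13, 13, 14, -4] (depth 4)
After 'push 13': stack = [13, 13, 14, -4, 13] (depth 5)
After 'over': stack = [13, 13, 14, -4, 13, -4] (depth 6)
After 'eq': stack = [13, 13, 14, -4, 0] (depth 5)
After 'pick 1': stack = [13, 13, 14, -4, 0, -4] (depth 6)
After 'pick 0': stack = [13, 13, 14, -4, 0, -4, -4] (depth 7)
After 'gt': stack = [13, 13, 14, -4, 0, 0] (depth 6)
After 'mul': stack = [13, 13, 14, -4, 0] (depth 5)
After 'push 4': stack = [13, 13, 14, -4, 0, 4] (depth 6)
After 'add': stack = [13, 13, 14, -4, 4] (depth 5)
After 'push 6': stack = [13, 13, 14, -4, 4, 6] (depth 6)
After 'add': stack = [13, 13, 14, -4, 10] (depth 5)
After 'drop': stack = [13, 13, 14, -4] (depth 4)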